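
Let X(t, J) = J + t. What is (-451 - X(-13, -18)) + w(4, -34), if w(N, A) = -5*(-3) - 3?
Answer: -408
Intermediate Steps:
w(N, A) = 12 (w(N, A) = 15 - 3 = 12)
(-451 - X(-13, -18)) + w(4, -34) = (-451 - (-18 - 13)) + 12 = (-451 - 1*(-31)) + 12 = (-451 + 31) + 12 = -420 + 12 = -408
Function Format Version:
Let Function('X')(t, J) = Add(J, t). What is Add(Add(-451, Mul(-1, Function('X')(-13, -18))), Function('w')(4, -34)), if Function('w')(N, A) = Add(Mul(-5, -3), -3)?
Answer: -408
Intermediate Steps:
Function('w')(N, A) = 12 (Function('w')(N, A) = Add(15, -3) = 12)
Add(Add(-451, Mul(-1, Function('X')(-13, -18))), Function('w')(4, -34)) = Add(Add(-451, Mul(-1, Add(-18, -13))), 12) = Add(Add(-451, Mul(-1, -31)), 12) = Add(Add(-451, 31), 12) = Add(-420, 12) = -408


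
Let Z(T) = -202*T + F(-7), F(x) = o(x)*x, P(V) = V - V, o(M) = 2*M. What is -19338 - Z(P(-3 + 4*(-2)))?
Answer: -19436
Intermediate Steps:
P(V) = 0
F(x) = 2*x² (F(x) = (2*x)*x = 2*x²)
Z(T) = 98 - 202*T (Z(T) = -202*T + 2*(-7)² = -202*T + 2*49 = -202*T + 98 = 98 - 202*T)
-19338 - Z(P(-3 + 4*(-2))) = -19338 - (98 - 202*0) = -19338 - (98 + 0) = -19338 - 1*98 = -19338 - 98 = -19436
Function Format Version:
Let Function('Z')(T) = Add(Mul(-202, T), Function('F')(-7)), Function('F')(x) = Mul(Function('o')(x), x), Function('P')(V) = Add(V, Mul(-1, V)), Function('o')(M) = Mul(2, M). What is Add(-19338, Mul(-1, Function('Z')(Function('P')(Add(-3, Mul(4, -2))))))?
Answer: -19436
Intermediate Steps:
Function('P')(V) = 0
Function('F')(x) = Mul(2, Pow(x, 2)) (Function('F')(x) = Mul(Mul(2, x), x) = Mul(2, Pow(x, 2)))
Function('Z')(T) = Add(98, Mul(-202, T)) (Function('Z')(T) = Add(Mul(-202, T), Mul(2, Pow(-7, 2))) = Add(Mul(-202, T), Mul(2, 49)) = Add(Mul(-202, T), 98) = Add(98, Mul(-202, T)))
Add(-19338, Mul(-1, Function('Z')(Function('P')(Add(-3, Mul(4, -2)))))) = Add(-19338, Mul(-1, Add(98, Mul(-202, 0)))) = Add(-19338, Mul(-1, Add(98, 0))) = Add(-19338, Mul(-1, 98)) = Add(-19338, -98) = -19436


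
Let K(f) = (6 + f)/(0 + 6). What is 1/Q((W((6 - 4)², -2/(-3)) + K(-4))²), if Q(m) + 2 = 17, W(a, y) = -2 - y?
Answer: 1/15 ≈ 0.066667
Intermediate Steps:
K(f) = 1 + f/6 (K(f) = (6 + f)/6 = (6 + f)*(⅙) = 1 + f/6)
Q(m) = 15 (Q(m) = -2 + 17 = 15)
1/Q((W((6 - 4)², -2/(-3)) + K(-4))²) = 1/15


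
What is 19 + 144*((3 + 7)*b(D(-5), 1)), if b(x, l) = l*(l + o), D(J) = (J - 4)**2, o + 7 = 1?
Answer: -7181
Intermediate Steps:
o = -6 (o = -7 + 1 = -6)
D(J) = (-4 + J)**2
b(x, l) = l*(-6 + l) (b(x, l) = l*(l - 6) = l*(-6 + l))
19 + 144*((3 + 7)*b(D(-5), 1)) = 19 + 144*((3 + 7)*(1*(-6 + 1))) = 19 + 144*(10*(1*(-5))) = 19 + 144*(10*(-5)) = 19 + 144*(-50) = 19 - 7200 = -7181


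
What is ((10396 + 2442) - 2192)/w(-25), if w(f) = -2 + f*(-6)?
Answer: 5323/74 ≈ 71.932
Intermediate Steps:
w(f) = -2 - 6*f
((10396 + 2442) - 2192)/w(-25) = ((10396 + 2442) - 2192)/(-2 - 6*(-25)) = (12838 - 2192)/(-2 + 150) = 10646/148 = 10646*(1/148) = 5323/74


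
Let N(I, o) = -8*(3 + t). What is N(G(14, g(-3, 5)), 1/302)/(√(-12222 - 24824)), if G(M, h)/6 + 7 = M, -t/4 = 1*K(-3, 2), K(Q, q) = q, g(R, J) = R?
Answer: -20*I*√37046/18523 ≈ -0.20782*I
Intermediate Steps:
t = -8 (t = -4*2 = -8)
G(M, h) = -42 + 6*M
N(I, o) = 40 (N(I, o) = -8*(3 - 8) = -8*(-5) = 40)
N(G(14, g(-3, 5)), 1/302)/(√(-12222 - 24824)) = 40/(√(-12222 - 24824)) = 40/(√(-37046)) = 40/((I*√37046)) = 40*(-I*√37046/37046) = -20*I*√37046/18523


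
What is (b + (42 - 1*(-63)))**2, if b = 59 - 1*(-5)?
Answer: 28561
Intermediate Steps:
b = 64 (b = 59 + 5 = 64)
(b + (42 - 1*(-63)))**2 = (64 + (42 - 1*(-63)))**2 = (64 + (42 + 63))**2 = (64 + 105)**2 = 169**2 = 28561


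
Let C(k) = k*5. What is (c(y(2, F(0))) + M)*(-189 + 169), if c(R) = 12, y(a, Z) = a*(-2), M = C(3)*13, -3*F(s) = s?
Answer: -4140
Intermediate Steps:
C(k) = 5*k
F(s) = -s/3
M = 195 (M = (5*3)*13 = 15*13 = 195)
y(a, Z) = -2*a
(c(y(2, F(0))) + M)*(-189 + 169) = (12 + 195)*(-189 + 169) = 207*(-20) = -4140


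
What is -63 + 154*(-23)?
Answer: -3605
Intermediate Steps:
-63 + 154*(-23) = -63 - 3542 = -3605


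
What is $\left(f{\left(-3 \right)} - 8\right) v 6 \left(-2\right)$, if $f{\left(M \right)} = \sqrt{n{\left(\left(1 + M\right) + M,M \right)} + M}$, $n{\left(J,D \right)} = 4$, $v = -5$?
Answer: $-420$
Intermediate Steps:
$f{\left(M \right)} = \sqrt{4 + M}$
$\left(f{\left(-3 \right)} - 8\right) v 6 \left(-2\right) = \left(\sqrt{4 - 3} - 8\right) \left(-5\right) 6 \left(-2\right) = \left(\sqrt{1} - 8\right) \left(\left(-30\right) \left(-2\right)\right) = \left(1 - 8\right) 60 = \left(-7\right) 60 = -420$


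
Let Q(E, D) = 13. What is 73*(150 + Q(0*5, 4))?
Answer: 11899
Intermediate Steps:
73*(150 + Q(0*5, 4)) = 73*(150 + 13) = 73*163 = 11899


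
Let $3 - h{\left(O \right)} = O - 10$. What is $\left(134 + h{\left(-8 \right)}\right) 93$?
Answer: $14415$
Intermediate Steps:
$h{\left(O \right)} = 13 - O$ ($h{\left(O \right)} = 3 - \left(O - 10\right) = 3 - \left(-10 + O\right) = 13 - O$)
$\left(134 + h{\left(-8 \right)}\right) 93 = \left(134 + \left(13 - -8\right)\right) 93 = \left(134 + \left(13 + 8\right)\right) 93 = \left(134 + 21\right) 93 = 155 \cdot 93 = 14415$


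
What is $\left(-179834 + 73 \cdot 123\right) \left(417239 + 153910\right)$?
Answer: $-97583662395$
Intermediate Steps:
$\left(-179834 + 73 \cdot 123\right) \left(417239 + 153910\right) = \left(-179834 + 8979\right) 571149 = \left(-170855\right) 571149 = -97583662395$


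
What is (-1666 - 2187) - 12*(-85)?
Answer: -2833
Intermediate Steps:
(-1666 - 2187) - 12*(-85) = -3853 + 1020 = -2833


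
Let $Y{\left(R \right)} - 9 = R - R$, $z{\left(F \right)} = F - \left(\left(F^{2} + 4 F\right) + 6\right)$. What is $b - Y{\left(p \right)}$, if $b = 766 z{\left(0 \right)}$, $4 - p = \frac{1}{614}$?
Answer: $-4605$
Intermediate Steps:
$p = \frac{2455}{614}$ ($p = 4 - \frac{1}{614} = \frac{2455}{614} \approx 3.9984$)
$z{\left(F \right)} = -6 - F^{2} - 3 F$ ($z{\left(F \right)} = F - \left(6 + F^{2} + 4 F\right) = -6 - F^{2} - 3 F$)
$Y{\left(R \right)} = 9$ ($Y{\left(R \right)} = 9 + \left(R - R\right) = 9 + 0 = 9$)
$b = -4596$ ($b = 766 \left(-6 - 0^{2} - 0\right) = 766 \left(-6 - 0 + 0\right) = 766 \left(-6 + 0 + 0\right) = 766 \left(-6\right) = -4596$)
$b - Y{\left(p \right)} = -4596 - 9 = -4605$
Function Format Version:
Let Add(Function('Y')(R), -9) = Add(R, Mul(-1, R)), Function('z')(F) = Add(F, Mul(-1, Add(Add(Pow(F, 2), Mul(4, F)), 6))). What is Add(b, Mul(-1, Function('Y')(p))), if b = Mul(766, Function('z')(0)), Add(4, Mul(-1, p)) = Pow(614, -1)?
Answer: -4605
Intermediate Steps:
p = Rational(2455, 614) (p = Add(4, Mul(-1, Pow(614, -1))) = Add(4, Mul(-1, Rational(1, 614))) = Add(4, Rational(-1, 614)) = Rational(2455, 614) ≈ 3.9984)
Function('z')(F) = Add(-6, Mul(-1, Pow(F, 2)), Mul(-3, F)) (Function('z')(F) = Add(F, Mul(-1, Add(6, Pow(F, 2), Mul(4, F)))) = Add(F, Add(-6, Mul(-1, Pow(F, 2)), Mul(-4, F))) = Add(-6, Mul(-1, Pow(F, 2)), Mul(-3, F)))
Function('Y')(R) = 9 (Function('Y')(R) = Add(9, Add(R, Mul(-1, R))) = Add(9, 0) = 9)
b = -4596 (b = Mul(766, Add(-6, Mul(-1, Pow(0, 2)), Mul(-3, 0))) = Mul(766, Add(-6, Mul(-1, 0), 0)) = Mul(766, Add(-6, 0, 0)) = Mul(766, -6) = -4596)
Add(b, Mul(-1, Function('Y')(p))) = Add(-4596, Mul(-1, 9)) = Add(-4596, -9) = -4605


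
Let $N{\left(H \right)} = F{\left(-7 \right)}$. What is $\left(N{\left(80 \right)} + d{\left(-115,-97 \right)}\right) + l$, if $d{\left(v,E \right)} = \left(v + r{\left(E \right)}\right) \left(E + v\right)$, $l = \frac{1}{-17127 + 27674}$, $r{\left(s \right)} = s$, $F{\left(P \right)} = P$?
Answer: $\frac{473950540}{10547} \approx 44937.0$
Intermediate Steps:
$l = \frac{1}{10547} \approx 9.4814 \cdot 10^{-5}$
$N{\left(H \right)} = -7$
$d{\left(v,E \right)} = \left(E + v\right)^{2}$ ($d{\left(v,E \right)} = \left(v + E\right) \left(E + v\right) = \left(E + v\right) \left(E + v\right) = \left(E + v\right)^{2}$)
$\left(N{\left(80 \right)} + d{\left(-115,-97 \right)}\right) + l = \left(-7 + \left(\left(-97\right)^{2} + \left(-115\right)^{2} + 2 \left(-97\right) \left(-115\right)\right)\right) + \frac{1}{10547} = \left(-7 + \left(9409 + 13225 + 22310\right)\right) + \frac{1}{10547} = \left(-7 + 44944\right) + \frac{1}{10547} = 44937 + \frac{1}{10547} = \frac{473950540}{10547}$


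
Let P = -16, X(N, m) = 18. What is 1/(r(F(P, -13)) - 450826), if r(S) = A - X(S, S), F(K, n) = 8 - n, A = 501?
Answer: -1/450343 ≈ -2.2205e-6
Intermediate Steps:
r(S) = 483 (r(S) = 501 - 1*18 = 501 - 18 = 483)
1/(r(F(P, -13)) - 450826) = 1/(483 - 450826) = 1/(-450343) = -1/450343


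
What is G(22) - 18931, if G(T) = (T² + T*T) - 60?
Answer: -18023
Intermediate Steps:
G(T) = -60 + 2*T² (G(T) = (T² + T²) - 60 = 2*T² - 60 = -60 + 2*T²)
G(22) - 18931 = (-60 + 2*22²) - 18931 = (-60 + 2*484) - 18931 = (-60 + 968) - 18931 = 908 - 18931 = -18023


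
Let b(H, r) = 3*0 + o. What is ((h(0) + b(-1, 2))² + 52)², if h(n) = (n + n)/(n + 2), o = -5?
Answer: 5929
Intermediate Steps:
b(H, r) = -5 (b(H, r) = 3*0 - 5 = 0 - 5 = -5)
h(n) = 2*n/(2 + n) (h(n) = (2*n)/(2 + n) = 2*n/(2 + n))
((h(0) + b(-1, 2))² + 52)² = ((2*0/(2 + 0) - 5)² + 52)² = ((2*0/2 - 5)² + 52)² = ((2*0*(½) - 5)² + 52)² = ((0 - 5)² + 52)² = ((-5)² + 52)² = (25 + 52)² = 77² = 5929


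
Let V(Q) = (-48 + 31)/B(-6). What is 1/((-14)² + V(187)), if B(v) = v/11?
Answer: 6/1363 ≈ 0.0044021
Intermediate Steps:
B(v) = v/11 (B(v) = v*(1/11) = v/11)
V(Q) = 187/6 (V(Q) = (-48 + 31)/(((1/11)*(-6))) = -17/(-6/11) = -17*(-11/6) = 187/6)
1/((-14)² + V(187)) = 1/((-14)² + 187/6) = 1/(196 + 187/6) = 1/(1363/6) = 6/1363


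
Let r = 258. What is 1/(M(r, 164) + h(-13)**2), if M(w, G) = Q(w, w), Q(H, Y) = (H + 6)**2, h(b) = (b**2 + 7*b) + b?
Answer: 1/73921 ≈ 1.3528e-5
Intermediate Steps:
h(b) = b**2 + 8*b
Q(H, Y) = (6 + H)**2
M(w, G) = (6 + w)**2
1/(M(r, 164) + h(-13)**2) = 1/((6 + 258)**2 + (-13*(8 - 13))**2) = 1/(264**2 + (-13*(-5))**2) = 1/(69696 + 65**2) = 1/(69696 + 4225) = 1/73921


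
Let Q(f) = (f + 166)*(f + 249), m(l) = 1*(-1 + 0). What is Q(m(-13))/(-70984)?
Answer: -5115/8873 ≈ -0.57647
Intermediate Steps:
m(l) = -1 (m(l) = 1*(-1) = -1)
Q(f) = (166 + f)*(249 + f)
Q(m(-13))/(-70984) = (41334 + (-1)² + 415*(-1))/(-70984) = (41334 + 1 - 415)*(-1/70984) = 40920*(-1/70984) = -5115/8873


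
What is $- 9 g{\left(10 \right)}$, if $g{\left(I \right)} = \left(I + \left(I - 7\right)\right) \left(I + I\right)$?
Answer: $-2340$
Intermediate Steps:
$g{\left(I \right)} = 2 I \left(-7 + 2 I\right)$ ($g{\left(I \right)} = \left(I + \left(-7 + I\right)\right) 2 I = \left(-7 + 2 I\right) 2 I = 2 I \left(-7 + 2 I\right)$)
$- 9 g{\left(10 \right)} = - 9 \cdot 2 \cdot 10 \left(-7 + 2 \cdot 10\right) = - 9 \cdot 2 \cdot 10 \left(-7 + 20\right) = - 9 \cdot 2 \cdot 10 \cdot 13 = \left(-9\right) 260 = -2340$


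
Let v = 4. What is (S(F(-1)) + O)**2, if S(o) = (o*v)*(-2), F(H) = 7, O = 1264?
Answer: 1459264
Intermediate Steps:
S(o) = -8*o (S(o) = (o*4)*(-2) = (4*o)*(-2) = -8*o)
(S(F(-1)) + O)**2 = (-8*7 + 1264)**2 = (-56 + 1264)**2 = 1208**2 = 1459264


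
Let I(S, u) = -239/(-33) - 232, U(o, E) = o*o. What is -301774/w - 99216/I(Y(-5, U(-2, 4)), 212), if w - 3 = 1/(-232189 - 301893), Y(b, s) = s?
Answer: -1190167224690796/11883851165 ≈ -1.0015e+5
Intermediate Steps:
U(o, E) = o²
I(S, u) = -7417/33 (I(S, u) = -239*(-1/33) - 232 = 239/33 - 232 = -7417/33)
w = 1602245/534082 (w = 3 + 1/(-232189 - 301893) = 3 + 1/(-534082) = 3 - 1/534082 = 1602245/534082 ≈ 3.0000)
-301774/w - 99216/I(Y(-5, U(-2, 4)), 212) = -301774/1602245/534082 - 99216/(-7417/33) = -301774*534082/1602245 - 99216*(-33/7417) = -161172061468/1602245 + 3274128/7417 = -1190167224690796/11883851165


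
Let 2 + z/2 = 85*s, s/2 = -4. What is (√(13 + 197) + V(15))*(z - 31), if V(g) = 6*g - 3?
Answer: -121365 - 1395*√210 ≈ -1.4158e+5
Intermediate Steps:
s = -8 (s = 2*(-4) = -8)
V(g) = -3 + 6*g
z = -1364 (z = -4 + 2*(85*(-8)) = -4 + 2*(-680) = -4 - 1360 = -1364)
(√(13 + 197) + V(15))*(z - 31) = (√(13 + 197) + (-3 + 6*15))*(-1364 - 31) = (√210 + (-3 + 90))*(-1395) = (√210 + 87)*(-1395) = (87 + √210)*(-1395) = -121365 - 1395*√210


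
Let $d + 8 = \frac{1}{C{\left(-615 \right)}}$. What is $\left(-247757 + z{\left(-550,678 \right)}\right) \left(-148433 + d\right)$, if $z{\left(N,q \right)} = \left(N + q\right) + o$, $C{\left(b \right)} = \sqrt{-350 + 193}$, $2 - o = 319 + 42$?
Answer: $36811586708 + \frac{247988 i \sqrt{157}}{157} \approx 3.6812 \cdot 10^{10} + 19792.0 i$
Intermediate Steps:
$o = -359$ ($o = 2 - \left(319 + 42\right) = 2 - 361 = -359$)
$C{\left(b \right)} = i \sqrt{157}$ ($C{\left(b \right)} = \sqrt{-157} = i \sqrt{157}$)
$z{\left(N,q \right)} = -359 + N + q$ ($z{\left(N,q \right)} = \left(N + q\right) - 359 = -359 + N + q$)
$d = -8 - \frac{i \sqrt{157}}{157}$ ($d = -8 + \frac{1}{i \sqrt{157}} = -8 - \frac{i \sqrt{157}}{157} \approx -8.0 - 0.079809 i$)
$\left(-247757 + z{\left(-550,678 \right)}\right) \left(-148433 + d\right) = \left(-247757 - 231\right) \left(-148433 - \left(8 + \frac{i \sqrt{157}}{157}\right)\right) = \left(-247757 - 231\right) \left(-148441 - \frac{i \sqrt{157}}{157}\right) = - 247988 \left(-148441 - \frac{i \sqrt{157}}{157}\right) = 36811586708 + \frac{247988 i \sqrt{157}}{157}$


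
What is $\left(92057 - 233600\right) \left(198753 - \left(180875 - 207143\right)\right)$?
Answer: $-31850147403$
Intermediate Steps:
$\left(92057 - 233600\right) \left(198753 - \left(180875 - 207143\right)\right) = - 141543 \left(198753 - \left(180875 - 207143\right)\right) = - 141543 \left(198753 - -26268\right) = - 141543 \left(198753 + 26268\right) = \left(-141543\right) 225021 = -31850147403$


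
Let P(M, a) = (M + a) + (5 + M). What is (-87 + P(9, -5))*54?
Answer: -3726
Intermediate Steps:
P(M, a) = 5 + a + 2*M
(-87 + P(9, -5))*54 = (-87 + (5 - 5 + 2*9))*54 = (-87 + (5 - 5 + 18))*54 = (-87 + 18)*54 = -69*54 = -3726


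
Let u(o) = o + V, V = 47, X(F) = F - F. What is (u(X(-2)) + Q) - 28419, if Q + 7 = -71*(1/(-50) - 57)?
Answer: -1216529/50 ≈ -24331.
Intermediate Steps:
X(F) = 0
u(o) = 47 + o (u(o) = o + 47 = 47 + o)
Q = 202071/50 (Q = -7 - 71*(1/(-50) - 57) = -7 - 71*(-1/50 - 57) = -7 - 71*(-2851/50) = -7 + 202421/50 = 202071/50 ≈ 4041.4)
(u(X(-2)) + Q) - 28419 = ((47 + 0) + 202071/50) - 28419 = (47 + 202071/50) - 28419 = 204421/50 - 28419 = -1216529/50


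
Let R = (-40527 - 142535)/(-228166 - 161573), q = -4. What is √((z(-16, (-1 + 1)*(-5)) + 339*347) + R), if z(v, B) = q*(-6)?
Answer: √17871756449253315/389739 ≈ 343.01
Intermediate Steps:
z(v, B) = 24 (z(v, B) = -4*(-6) = 24)
R = 183062/389739 (R = -183062/(-389739) = -183062*(-1/389739) = 183062/389739 ≈ 0.46970)
√((z(-16, (-1 + 1)*(-5)) + 339*347) + R) = √((24 + 339*347) + 183062/389739) = √((24 + 117633) + 183062/389739) = √(117657 + 183062/389739) = √(45855704585/389739) = √17871756449253315/389739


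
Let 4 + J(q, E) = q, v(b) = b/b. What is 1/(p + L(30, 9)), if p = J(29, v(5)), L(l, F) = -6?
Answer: 1/19 ≈ 0.052632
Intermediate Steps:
v(b) = 1
J(q, E) = -4 + q
p = 25 (p = -4 + 29 = 25)
1/(p + L(30, 9)) = 1/(25 - 6) = 1/19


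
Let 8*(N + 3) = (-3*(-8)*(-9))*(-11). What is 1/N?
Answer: 1/294 ≈ 0.0034014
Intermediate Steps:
N = 294 (N = -3 + ((-3*(-8)*(-9))*(-11))/8 = -3 + ((24*(-9))*(-11))/8 = -3 + (-216*(-11))/8 = -3 + (⅛)*2376 = -3 + 297 = 294)
1/N = 1/294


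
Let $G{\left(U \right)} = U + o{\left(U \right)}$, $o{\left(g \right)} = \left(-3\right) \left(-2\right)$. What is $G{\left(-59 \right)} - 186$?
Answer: $-239$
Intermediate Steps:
$o{\left(g \right)} = 6$
$G{\left(U \right)} = 6 + U$ ($G{\left(U \right)} = U + 6 = 6 + U$)
$G{\left(-59 \right)} - 186 = \left(6 - 59\right) - 186 = -53 - 186 = -239$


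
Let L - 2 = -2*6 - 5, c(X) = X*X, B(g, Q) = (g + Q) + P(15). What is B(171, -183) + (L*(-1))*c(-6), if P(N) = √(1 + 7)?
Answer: 528 + 2*√2 ≈ 530.83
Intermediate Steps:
P(N) = 2*√2 (P(N) = √8 = 2*√2)
B(g, Q) = Q + g + 2*√2 (B(g, Q) = (g + Q) + 2*√2 = (Q + g) + 2*√2 = Q + g + 2*√2)
c(X) = X²
L = -15 (L = 2 + (-2*6 - 5) = 2 + (-12 - 5) = 2 - 17 = -15)
B(171, -183) + (L*(-1))*c(-6) = (-183 + 171 + 2*√2) - 15*(-1)*(-6)² = (-12 + 2*√2) + 15*36 = (-12 + 2*√2) + 540 = 528 + 2*√2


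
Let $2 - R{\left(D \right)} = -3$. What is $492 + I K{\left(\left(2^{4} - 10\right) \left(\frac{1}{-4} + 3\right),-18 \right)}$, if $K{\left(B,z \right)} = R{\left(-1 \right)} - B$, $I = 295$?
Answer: $- \frac{5801}{2} \approx -2900.5$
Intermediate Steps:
$R{\left(D \right)} = 5$ ($R{\left(D \right)} = 2 - -3 = 2 + 3 = 5$)
$K{\left(B,z \right)} = 5 - B$
$492 + I K{\left(\left(2^{4} - 10\right) \left(\frac{1}{-4} + 3\right),-18 \right)} = 492 + 295 \left(5 - \left(2^{4} - 10\right) \left(\frac{1}{-4} + 3\right)\right) = 492 + 295 \left(5 - \left(16 - 10\right) \left(- \frac{1}{4} + 3\right)\right) = 492 + 295 \left(5 - 6 \cdot \frac{11}{4}\right) = 492 + 295 \left(5 - \frac{33}{2}\right) = 492 + 295 \left(- \frac{23}{2}\right) = 492 - \frac{6785}{2} = - \frac{5801}{2}$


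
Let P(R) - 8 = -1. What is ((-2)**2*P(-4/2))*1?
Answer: 28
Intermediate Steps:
P(R) = 7 (P(R) = 8 - 1 = 7)
((-2)**2*P(-4/2))*1 = ((-2)**2*7)*1 = (4*7)*1 = 28*1 = 28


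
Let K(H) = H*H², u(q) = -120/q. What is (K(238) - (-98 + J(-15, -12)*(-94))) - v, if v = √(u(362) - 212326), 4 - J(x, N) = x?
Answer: 13483156 - I*√6956022946/181 ≈ 1.3483e+7 - 460.79*I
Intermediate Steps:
K(H) = H³
J(x, N) = 4 - x
v = I*√6956022946/181 (v = √(-120/362 - 212326) = √(-120*1/362 - 212326) = √(-60/181 - 212326) = √(-38431066/181) = I*√6956022946/181 ≈ 460.79*I)
(K(238) - (-98 + J(-15, -12)*(-94))) - v = (238³ - (-98 + (4 - 1*(-15))*(-94))) - I*√6956022946/181 = (13481272 - (-98 + (4 + 15)*(-94))) - I*√6956022946/181 = (13481272 - (-98 + 19*(-94))) - I*√6956022946/181 = (13481272 - (-98 - 1786)) - I*√6956022946/181 = (13481272 - 1*(-1884)) - I*√6956022946/181 = (13481272 + 1884) - I*√6956022946/181 = 13483156 - I*√6956022946/181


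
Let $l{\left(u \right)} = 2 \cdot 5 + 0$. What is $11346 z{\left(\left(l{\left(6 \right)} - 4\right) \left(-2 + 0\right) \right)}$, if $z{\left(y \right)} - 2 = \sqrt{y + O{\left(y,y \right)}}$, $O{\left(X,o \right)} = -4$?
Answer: $22692 + 45384 i \approx 22692.0 + 45384.0 i$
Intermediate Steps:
$l{\left(u \right)} = 10$ ($l{\left(u \right)} = 10 + 0 = 10$)
$z{\left(y \right)} = 2 + \sqrt{-4 + y}$ ($z{\left(y \right)} = 2 + \sqrt{y - 4} = 2 + \sqrt{-4 + y}$)
$11346 z{\left(\left(l{\left(6 \right)} - 4\right) \left(-2 + 0\right) \right)} = 11346 \left(2 + \sqrt{-4 + \left(10 - 4\right) \left(-2 + 0\right)}\right) = 11346 \left(2 + \sqrt{-4 + 6 \left(-2\right)}\right) = 11346 \left(2 + \sqrt{-4 - 12}\right) = 11346 \left(2 + \sqrt{-16}\right) = 11346 \left(2 + 4 i\right) = 22692 + 45384 i$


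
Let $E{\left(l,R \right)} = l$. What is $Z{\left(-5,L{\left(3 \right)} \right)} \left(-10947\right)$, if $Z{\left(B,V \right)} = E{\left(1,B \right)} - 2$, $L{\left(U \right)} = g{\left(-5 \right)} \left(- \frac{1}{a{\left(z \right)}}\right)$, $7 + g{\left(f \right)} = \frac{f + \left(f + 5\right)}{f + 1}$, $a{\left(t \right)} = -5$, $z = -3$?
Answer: $10947$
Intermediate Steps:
$g{\left(f \right)} = -7 + \frac{5 + 2 f}{1 + f}$ ($g{\left(f \right)} = -7 + \frac{f + \left(f + 5\right)}{f + 1} = -7 + \frac{f + \left(5 + f\right)}{1 + f} = -7 + \frac{5 + 2 f}{1 + f}$)
$L{\left(U \right)} = - \frac{23}{20}$ ($L{\left(U \right)} = \frac{-2 - -25}{1 - 5} \left(- \frac{1}{-5}\right) = \frac{-2 + 25}{-4} \left(\left(-1\right) \left(- \frac{1}{5}\right)\right) = \left(- \frac{1}{4}\right) 23 \cdot \frac{1}{5} = \left(- \frac{23}{4}\right) \frac{1}{5} = - \frac{23}{20}$)
$Z{\left(B,V \right)} = -1$ ($Z{\left(B,V \right)} = 1 - 2 = -1$)
$Z{\left(-5,L{\left(3 \right)} \right)} \left(-10947\right) = \left(-1\right) \left(-10947\right) = 10947$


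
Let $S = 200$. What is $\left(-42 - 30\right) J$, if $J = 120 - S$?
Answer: $5760$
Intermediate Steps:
$J = -80$ ($J = 120 - 200 = -80$)
$\left(-42 - 30\right) J = \left(-42 - 30\right) \left(-80\right) = \left(-72\right) \left(-80\right) = 5760$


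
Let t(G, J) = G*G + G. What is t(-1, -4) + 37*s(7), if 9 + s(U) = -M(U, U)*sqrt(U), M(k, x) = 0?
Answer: -333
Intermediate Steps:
t(G, J) = G + G**2 (t(G, J) = G**2 + G = G + G**2)
s(U) = -9 (s(U) = -9 - 0*sqrt(U) = -9 - 1*0 = -9 + 0 = -9)
t(-1, -4) + 37*s(7) = -(1 - 1) + 37*(-9) = -1*0 - 333 = 0 - 333 = -333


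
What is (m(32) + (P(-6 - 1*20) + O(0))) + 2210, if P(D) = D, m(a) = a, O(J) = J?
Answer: 2216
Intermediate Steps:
(m(32) + (P(-6 - 1*20) + O(0))) + 2210 = (32 + ((-6 - 1*20) + 0)) + 2210 = (32 + ((-6 - 20) + 0)) + 2210 = (32 + (-26 + 0)) + 2210 = (32 - 26) + 2210 = 6 + 2210 = 2216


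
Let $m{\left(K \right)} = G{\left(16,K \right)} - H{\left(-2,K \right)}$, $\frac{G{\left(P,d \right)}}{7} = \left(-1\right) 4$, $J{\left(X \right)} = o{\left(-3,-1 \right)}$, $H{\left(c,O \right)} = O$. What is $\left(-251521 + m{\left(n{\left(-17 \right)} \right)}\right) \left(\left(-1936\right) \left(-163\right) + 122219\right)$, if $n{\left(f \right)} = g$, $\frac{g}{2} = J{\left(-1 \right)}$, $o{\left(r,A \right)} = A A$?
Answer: $-110125757637$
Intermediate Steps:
$o{\left(r,A \right)} = A^{2}$
$J{\left(X \right)} = 1$ ($J{\left(X \right)} = \left(-1\right)^{2} = 1$)
$G{\left(P,d \right)} = -28$ ($G{\left(P,d \right)} = 7 \left(\left(-1\right) 4\right) = 7 \left(-4\right) = -28$)
$g = 2$ ($g = 2 \cdot 1 = 2$)
$n{\left(f \right)} = 2$
$m{\left(K \right)} = -28 - K$
$\left(-251521 + m{\left(n{\left(-17 \right)} \right)}\right) \left(\left(-1936\right) \left(-163\right) + 122219\right) = \left(-251521 - 30\right) \left(\left(-1936\right) \left(-163\right) + 122219\right) = \left(-251521 - 30\right) \left(315568 + 122219\right) = \left(-251521 - 30\right) 437787 = \left(-251551\right) 437787 = -110125757637$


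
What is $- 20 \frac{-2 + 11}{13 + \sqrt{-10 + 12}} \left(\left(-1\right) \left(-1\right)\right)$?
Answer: $- \frac{2340}{167} + \frac{180 \sqrt{2}}{167} \approx -12.488$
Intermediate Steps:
$- 20 \frac{-2 + 11}{13 + \sqrt{-10 + 12}} \left(\left(-1\right) \left(-1\right)\right) = - 20 \frac{9}{13 + \sqrt{2}} \cdot 1 = - \frac{180}{13 + \sqrt{2}} \cdot 1 = - \frac{180}{13 + \sqrt{2}}$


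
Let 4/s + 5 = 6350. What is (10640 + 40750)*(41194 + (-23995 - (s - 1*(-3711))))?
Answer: 97733908552/141 ≈ 6.9315e+8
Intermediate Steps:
s = 4/6345 (s = 4/(-5 + 6350) = 4/6345 ≈ 0.00063042)
(10640 + 40750)*(41194 + (-23995 - (s - 1*(-3711)))) = (10640 + 40750)*(41194 + (-23995 - (4/6345 - 1*(-3711)))) = 51390*(41194 + (-23995 - (4/6345 + 3711))) = 51390*(41194 + (-23995 - 1*23546299/6345)) = 51390*(41194 + (-23995 - 23546299/6345)) = 51390*(41194 - 175794574/6345) = 51390*(85581356/6345) = 97733908552/141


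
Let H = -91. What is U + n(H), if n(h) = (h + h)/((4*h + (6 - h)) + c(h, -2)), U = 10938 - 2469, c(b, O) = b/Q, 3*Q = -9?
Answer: 3006768/355 ≈ 8469.8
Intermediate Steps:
Q = -3 (Q = (⅓)*(-9) = -3)
c(b, O) = -b/3 (c(b, O) = b/(-3) = b*(-⅓) = -b/3)
U = 8469
n(h) = 2*h/(6 + 8*h/3) (n(h) = (h + h)/((4*h + (6 - h)) - h/3) = (2*h)/((6 + 3*h) - h/3) = (2*h)/(6 + 8*h/3) = 2*h/(6 + 8*h/3))
U + n(H) = 8469 + 3*(-91)/(9 + 4*(-91)) = 8469 + 3*(-91)/(9 - 364) = 8469 + 3*(-91)/(-355) = 8469 + 3*(-91)*(-1/355) = 8469 + 273/355 = 3006768/355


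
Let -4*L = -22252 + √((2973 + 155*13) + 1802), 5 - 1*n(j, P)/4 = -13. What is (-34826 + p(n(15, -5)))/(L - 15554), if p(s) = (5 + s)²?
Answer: 23811128/8232549 - 57794*√6790/798557253 ≈ 2.8864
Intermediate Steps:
n(j, P) = 72 (n(j, P) = 20 - 4*(-13) = 20 + 52 = 72)
L = 5563 - √6790/4 (L = -(-22252 + √((2973 + 155*13) + 1802))/4 = -(-22252 + √((2973 + 2015) + 1802))/4 = -(-22252 + √(4988 + 1802))/4 = -(-22252 + √6790)/4 = 5563 - √6790/4 ≈ 5542.4)
(-34826 + p(n(15, -5)))/(L - 15554) = (-34826 + (5 + 72)²)/((5563 - √6790/4) - 15554) = (-34826 + 77²)/(-9991 - √6790/4) = (-34826 + 5929)/(-9991 - √6790/4) = -28897/(-9991 - √6790/4)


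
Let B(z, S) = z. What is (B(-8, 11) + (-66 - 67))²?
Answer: 19881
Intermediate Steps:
(B(-8, 11) + (-66 - 67))² = (-8 + (-66 - 67))² = (-8 - 133)² = (-141)² = 19881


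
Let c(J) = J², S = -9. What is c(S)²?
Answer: 6561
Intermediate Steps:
c(S)² = ((-9)²)² = 81² = 6561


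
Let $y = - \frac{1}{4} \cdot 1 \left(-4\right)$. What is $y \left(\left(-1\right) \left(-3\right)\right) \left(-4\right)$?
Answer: $-12$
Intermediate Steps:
$y = 1$ ($y = \left(-1\right) \frac{1}{4} \cdot 1 \left(-4\right) = \left(- \frac{1}{4}\right) 1 \left(-4\right) = \left(- \frac{1}{4}\right) \left(-4\right) = 1$)
$y \left(\left(-1\right) \left(-3\right)\right) \left(-4\right) = 1 \left(\left(-1\right) \left(-3\right)\right) \left(-4\right) = 1 \cdot 3 \left(-4\right) = 3 \left(-4\right) = -12$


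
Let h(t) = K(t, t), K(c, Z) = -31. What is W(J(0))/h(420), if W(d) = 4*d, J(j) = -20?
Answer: 80/31 ≈ 2.5806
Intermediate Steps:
h(t) = -31
W(J(0))/h(420) = (4*(-20))/(-31) = -80*(-1/31) = 80/31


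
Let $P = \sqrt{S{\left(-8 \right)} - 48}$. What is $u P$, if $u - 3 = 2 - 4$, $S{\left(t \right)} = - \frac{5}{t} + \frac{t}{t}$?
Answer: $\frac{i \sqrt{742}}{4} \approx 6.8099 i$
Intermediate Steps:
$S{\left(t \right)} = 1 - \frac{5}{t}$ ($S{\left(t \right)} = - \frac{5}{t} + 1 = 1 - \frac{5}{t}$)
$u = 1$ ($u = 3 + \left(2 - 4\right) = 3 - 2 = 1$)
$P = \frac{i \sqrt{742}}{4}$ ($P = \sqrt{\frac{-5 - 8}{-8} - 48} = \sqrt{\left(- \frac{1}{8}\right) \left(-13\right) - 48} = \sqrt{\frac{13}{8} - 48} = \sqrt{- \frac{371}{8}} = \frac{i \sqrt{742}}{4} \approx 6.8099 i$)
$u P = 1 \frac{i \sqrt{742}}{4} = \frac{i \sqrt{742}}{4}$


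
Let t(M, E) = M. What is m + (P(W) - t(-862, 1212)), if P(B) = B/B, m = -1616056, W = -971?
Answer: -1615193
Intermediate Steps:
P(B) = 1
m + (P(W) - t(-862, 1212)) = -1616056 + (1 - 1*(-862)) = -1616056 + (1 + 862) = -1616056 + 863 = -1615193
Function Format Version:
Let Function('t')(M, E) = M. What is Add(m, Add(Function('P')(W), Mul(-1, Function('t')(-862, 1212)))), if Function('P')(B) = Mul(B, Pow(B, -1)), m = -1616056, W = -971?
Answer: -1615193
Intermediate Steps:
Function('P')(B) = 1
Add(m, Add(Function('P')(W), Mul(-1, Function('t')(-862, 1212)))) = Add(-1616056, Add(1, Mul(-1, -862))) = Add(-1616056, Add(1, 862)) = Add(-1616056, 863) = -1615193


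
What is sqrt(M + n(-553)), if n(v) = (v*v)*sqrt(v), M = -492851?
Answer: sqrt(-492851 + 305809*I*sqrt(553)) ≈ 1832.4 + 1962.3*I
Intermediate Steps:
n(v) = v**(5/2) (n(v) = v**2*sqrt(v) = v**(5/2))
sqrt(M + n(-553)) = sqrt(-492851 + (-553)**(5/2)) = sqrt(-492851 + 305809*I*sqrt(553))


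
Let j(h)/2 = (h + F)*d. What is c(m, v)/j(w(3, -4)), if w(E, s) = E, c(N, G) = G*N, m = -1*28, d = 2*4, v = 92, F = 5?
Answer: -161/8 ≈ -20.125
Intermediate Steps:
d = 8
m = -28
j(h) = 80 + 16*h (j(h) = 2*((h + 5)*8) = 2*((5 + h)*8) = 2*(40 + 8*h) = 80 + 16*h)
c(m, v)/j(w(3, -4)) = (92*(-28))/(80 + 16*3) = -2576/(80 + 48) = -2576/128 = -2576*1/128 = -161/8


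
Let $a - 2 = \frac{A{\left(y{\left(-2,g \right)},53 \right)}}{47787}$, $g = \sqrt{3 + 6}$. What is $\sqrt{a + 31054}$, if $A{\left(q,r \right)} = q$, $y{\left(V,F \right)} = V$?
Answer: $\frac{\sqrt{70919399796090}}{47787} \approx 176.23$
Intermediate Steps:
$g = 3$ ($g = \sqrt{9} = 3$)
$a = \frac{95572}{47787}$ ($a = 2 - \frac{2}{47787} = \frac{95572}{47787} \approx 2.0$)
$\sqrt{a + 31054} = \sqrt{\frac{95572}{47787} + 31054} = \sqrt{\frac{1484073070}{47787}} = \frac{\sqrt{70919399796090}}{47787}$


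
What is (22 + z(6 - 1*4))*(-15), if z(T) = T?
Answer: -360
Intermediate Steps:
(22 + z(6 - 1*4))*(-15) = (22 + (6 - 1*4))*(-15) = (22 + (6 - 4))*(-15) = (22 + 2)*(-15) = 24*(-15) = -360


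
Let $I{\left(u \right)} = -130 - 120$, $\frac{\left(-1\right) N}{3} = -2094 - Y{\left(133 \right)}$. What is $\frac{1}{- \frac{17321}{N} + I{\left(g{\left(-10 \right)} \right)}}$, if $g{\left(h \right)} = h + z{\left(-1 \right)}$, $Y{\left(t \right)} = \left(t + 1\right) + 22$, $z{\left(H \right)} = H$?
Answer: $- \frac{6750}{1704821} \approx -0.0039594$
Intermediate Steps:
$Y{\left(t \right)} = 23 + t$ ($Y{\left(t \right)} = \left(1 + t\right) + 22 = 23 + t$)
$g{\left(h \right)} = -1 + h$ ($g{\left(h \right)} = h - 1 = -1 + h$)
$N = 6750$ ($N = - 3 \left(-2094 - \left(23 + 133\right)\right) = - 3 \left(-2094 - 156\right) = \left(-3\right) \left(-2250\right) = 6750$)
$I{\left(u \right)} = -250$
$\frac{1}{- \frac{17321}{N} + I{\left(g{\left(-10 \right)} \right)}} = \frac{1}{- \frac{17321}{6750} - 250} = \frac{1}{- \frac{1704821}{6750}} = - \frac{6750}{1704821}$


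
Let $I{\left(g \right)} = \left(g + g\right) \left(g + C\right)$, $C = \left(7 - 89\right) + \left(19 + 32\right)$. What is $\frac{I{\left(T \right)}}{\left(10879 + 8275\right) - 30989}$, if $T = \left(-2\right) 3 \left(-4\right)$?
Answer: $\frac{112}{3945} \approx 0.02839$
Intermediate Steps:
$C = -31$ ($C = -82 + 51 = -31$)
$T = 24$ ($T = \left(-6\right) \left(-4\right) = 24$)
$I{\left(g \right)} = 2 g \left(-31 + g\right)$ ($I{\left(g \right)} = \left(g + g\right) \left(g - 31\right) = 2 g \left(-31 + g\right)$)
$\frac{I{\left(T \right)}}{\left(10879 + 8275\right) - 30989} = \frac{2 \cdot 24 \left(-31 + 24\right)}{\left(10879 + 8275\right) - 30989} = \frac{2 \cdot 24 \left(-7\right)}{19154 - 30989} = - \frac{336}{-11835} = \left(-336\right) \left(- \frac{1}{11835}\right) = \frac{112}{3945}$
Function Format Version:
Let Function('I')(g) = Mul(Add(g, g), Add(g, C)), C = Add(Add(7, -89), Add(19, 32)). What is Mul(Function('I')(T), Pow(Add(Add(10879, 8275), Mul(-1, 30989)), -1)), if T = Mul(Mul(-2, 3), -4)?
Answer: Rational(112, 3945) ≈ 0.028390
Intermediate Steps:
C = -31 (C = Add(-82, 51) = -31)
T = 24 (T = Mul(-6, -4) = 24)
Function('I')(g) = Mul(2, g, Add(-31, g)) (Function('I')(g) = Mul(Add(g, g), Add(g, -31)) = Mul(Mul(2, g), Add(-31, g)) = Mul(2, g, Add(-31, g)))
Mul(Function('I')(T), Pow(Add(Add(10879, 8275), Mul(-1, 30989)), -1)) = Mul(Mul(2, 24, Add(-31, 24)), Pow(Add(Add(10879, 8275), Mul(-1, 30989)), -1)) = Mul(Mul(2, 24, -7), Pow(Add(19154, -30989), -1)) = Mul(-336, Pow(-11835, -1)) = Mul(-336, Rational(-1, 11835)) = Rational(112, 3945)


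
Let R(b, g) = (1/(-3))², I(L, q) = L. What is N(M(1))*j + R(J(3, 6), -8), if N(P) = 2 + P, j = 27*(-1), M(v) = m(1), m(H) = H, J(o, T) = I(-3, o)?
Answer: -728/9 ≈ -80.889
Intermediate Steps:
J(o, T) = -3
R(b, g) = ⅑ (R(b, g) = (-⅓)² = ⅑)
M(v) = 1
j = -27
N(M(1))*j + R(J(3, 6), -8) = (2 + 1)*(-27) + ⅑ = 3*(-27) + ⅑ = -81 + ⅑ = -728/9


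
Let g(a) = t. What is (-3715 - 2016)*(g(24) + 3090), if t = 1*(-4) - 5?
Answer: -17657211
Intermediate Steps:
t = -9 (t = -4 - 5 = -9)
g(a) = -9
(-3715 - 2016)*(g(24) + 3090) = (-3715 - 2016)*(-9 + 3090) = -5731*3081 = -17657211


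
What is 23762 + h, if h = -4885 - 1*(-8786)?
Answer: 27663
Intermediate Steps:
h = 3901 (h = -4885 + 8786 = 3901)
23762 + h = 23762 + 3901 = 27663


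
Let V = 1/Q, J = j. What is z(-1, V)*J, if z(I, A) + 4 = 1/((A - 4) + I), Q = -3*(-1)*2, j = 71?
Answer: -8662/29 ≈ -298.69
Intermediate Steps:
J = 71
Q = 6 (Q = 3*2 = 6)
V = ⅙ (V = 1/6 = ⅙ ≈ 0.16667)
z(I, A) = -4 + 1/(-4 + A + I) (z(I, A) = -4 + 1/((A - 4) + I) = -4 + 1/((-4 + A) + I) = -4 + 1/(-4 + A + I))
z(-1, V)*J = ((17 - 4*⅙ - 4*(-1))/(-4 + ⅙ - 1))*71 = ((17 - ⅔ + 4)/(-29/6))*71 = -6/29*61/3*71 = -122/29*71 = -8662/29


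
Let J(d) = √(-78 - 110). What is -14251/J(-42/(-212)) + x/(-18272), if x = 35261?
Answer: -35261/18272 + 14251*I*√47/94 ≈ -1.9298 + 1039.4*I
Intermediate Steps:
J(d) = 2*I*√47 (J(d) = √(-188) = 2*I*√47)
-14251/J(-42/(-212)) + x/(-18272) = -14251*(-I*√47/94) + 35261/(-18272) = -(-14251)*I*√47/94 + 35261*(-1/18272) = 14251*I*√47/94 - 35261/18272 = -35261/18272 + 14251*I*√47/94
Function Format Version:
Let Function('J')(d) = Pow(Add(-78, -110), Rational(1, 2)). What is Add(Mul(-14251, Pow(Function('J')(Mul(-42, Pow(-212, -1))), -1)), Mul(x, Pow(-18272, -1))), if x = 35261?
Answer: Add(Rational(-35261, 18272), Mul(Rational(14251, 94), I, Pow(47, Rational(1, 2)))) ≈ Add(-1.9298, Mul(1039.4, I))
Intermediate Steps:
Function('J')(d) = Mul(2, I, Pow(47, Rational(1, 2))) (Function('J')(d) = Pow(-188, Rational(1, 2)) = Mul(2, I, Pow(47, Rational(1, 2))))
Add(Mul(-14251, Pow(Function('J')(Mul(-42, Pow(-212, -1))), -1)), Mul(x, Pow(-18272, -1))) = Add(Mul(-14251, Pow(Mul(2, I, Pow(47, Rational(1, 2))), -1)), Mul(35261, Pow(-18272, -1))) = Add(Mul(-14251, Mul(Rational(-1, 94), I, Pow(47, Rational(1, 2)))), Mul(35261, Rational(-1, 18272))) = Add(Mul(Rational(14251, 94), I, Pow(47, Rational(1, 2))), Rational(-35261, 18272)) = Add(Rational(-35261, 18272), Mul(Rational(14251, 94), I, Pow(47, Rational(1, 2))))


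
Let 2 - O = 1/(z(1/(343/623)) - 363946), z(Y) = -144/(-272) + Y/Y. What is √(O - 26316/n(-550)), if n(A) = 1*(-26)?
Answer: 5*√16402069595547363/20107932 ≈ 31.846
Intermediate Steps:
n(A) = -26
z(Y) = 26/17 (z(Y) = -144*(-1/272) + 1 = 9/17 + 1 = 26/17)
O = 12374129/6187056 (O = 2 - 1/(26/17 - 363946) = 2 - 1/(-6187056/17) = 2 - 1*(-17/6187056) = 2 + 17/6187056 = 12374129/6187056 ≈ 2.0000)
√(O - 26316/n(-550)) = √(12374129/6187056 - 26316/(-26)) = √(12374129/6187056 - 26316*(-1/26)) = √(12374129/6187056 + 13158/13) = √(81570146525/80431728) = 5*√16402069595547363/20107932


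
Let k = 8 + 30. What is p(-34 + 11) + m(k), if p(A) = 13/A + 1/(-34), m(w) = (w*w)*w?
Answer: 42909439/782 ≈ 54871.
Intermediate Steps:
k = 38
m(w) = w**3 (m(w) = w**2*w = w**3)
p(A) = -1/34 + 13/A (p(A) = 13/A + 1*(-1/34) = 13/A - 1/34 = -1/34 + 13/A)
p(-34 + 11) + m(k) = (442 - (-34 + 11))/(34*(-34 + 11)) + 38**3 = (1/34)*(442 - 1*(-23))/(-23) + 54872 = (1/34)*(-1/23)*(442 + 23) + 54872 = (1/34)*(-1/23)*465 + 54872 = -465/782 + 54872 = 42909439/782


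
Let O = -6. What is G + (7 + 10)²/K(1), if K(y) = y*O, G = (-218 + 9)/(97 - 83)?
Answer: -1325/21 ≈ -63.095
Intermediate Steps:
G = -209/14 ≈ -14.929
K(y) = -6*y (K(y) = y*(-6) = -6*y)
G + (7 + 10)²/K(1) = -209/14 + (7 + 10)²/((-6*1)) = -209/14 + 17²/(-6) = -209/14 + 289*(-⅙) = -209/14 - 289/6 = -1325/21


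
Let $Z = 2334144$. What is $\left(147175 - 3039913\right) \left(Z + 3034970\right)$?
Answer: $-15531440094132$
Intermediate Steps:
$\left(147175 - 3039913\right) \left(Z + 3034970\right) = \left(147175 - 3039913\right) \left(2334144 + 3034970\right) = \left(-2892738\right) 5369114 = -15531440094132$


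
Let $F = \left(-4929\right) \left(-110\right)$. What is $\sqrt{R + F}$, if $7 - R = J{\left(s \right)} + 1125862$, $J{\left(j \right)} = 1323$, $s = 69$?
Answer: $82 i \sqrt{87} \approx 764.84 i$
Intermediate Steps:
$R = -1127178$ ($R = 7 - \left(1323 + 1125862\right) = 7 - 1127185 = -1127178$)
$F = 542190$
$\sqrt{R + F} = \sqrt{-1127178 + 542190} = \sqrt{-584988} = 82 i \sqrt{87}$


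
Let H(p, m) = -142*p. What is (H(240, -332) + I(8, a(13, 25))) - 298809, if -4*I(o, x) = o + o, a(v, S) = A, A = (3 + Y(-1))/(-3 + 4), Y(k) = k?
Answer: -332893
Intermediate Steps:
A = 2 (A = (3 - 1)/(-3 + 4) = 2/1 = 2*1 = 2)
a(v, S) = 2
I(o, x) = -o/2 (I(o, x) = -(o + o)/4 = -o/2)
(H(240, -332) + I(8, a(13, 25))) - 298809 = (-142*240 - 1/2*8) - 298809 = (-34080 - 4) - 298809 = -34084 - 298809 = -332893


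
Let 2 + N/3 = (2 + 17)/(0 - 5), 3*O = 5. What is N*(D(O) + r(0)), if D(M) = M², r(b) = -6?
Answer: 841/15 ≈ 56.067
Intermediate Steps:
O = 5/3 (O = (⅓)*5 = 5/3 ≈ 1.6667)
N = -87/5 (N = -6 + 3*((2 + 17)/(0 - 5)) = -6 + 3*(19/(-5)) = -6 + 3*(19*(-⅕)) = -6 + 3*(-19/5) = -6 - 57/5 = -87/5 ≈ -17.400)
N*(D(O) + r(0)) = -87*((5/3)² - 6)/5 = -87*(25/9 - 6)/5 = -87/5*(-29/9) = 841/15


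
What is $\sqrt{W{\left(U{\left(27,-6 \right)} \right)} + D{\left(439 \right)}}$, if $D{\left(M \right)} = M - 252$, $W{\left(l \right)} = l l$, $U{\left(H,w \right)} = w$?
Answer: $\sqrt{223} \approx 14.933$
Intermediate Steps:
$W{\left(l \right)} = l^{2}$
$D{\left(M \right)} = -252 + M$
$\sqrt{W{\left(U{\left(27,-6 \right)} \right)} + D{\left(439 \right)}} = \sqrt{\left(-6\right)^{2} + \left(-252 + 439\right)} = \sqrt{36 + 187} = \sqrt{223}$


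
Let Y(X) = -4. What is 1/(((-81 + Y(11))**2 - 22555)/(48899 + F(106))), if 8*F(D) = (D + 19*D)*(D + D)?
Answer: -105079/15330 ≈ -6.8545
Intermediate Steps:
F(D) = 5*D**2 (F(D) = ((D + 19*D)*(D + D))/8 = ((20*D)*(2*D))/8 = (40*D**2)/8 = 5*D**2)
1/(((-81 + Y(11))**2 - 22555)/(48899 + F(106))) = 1/(((-81 - 4)**2 - 22555)/(48899 + 5*106**2)) = 1/(((-85)**2 - 22555)/(48899 + 5*11236)) = 1/((7225 - 22555)/(48899 + 56180)) = 1/(-15330/105079) = -105079/15330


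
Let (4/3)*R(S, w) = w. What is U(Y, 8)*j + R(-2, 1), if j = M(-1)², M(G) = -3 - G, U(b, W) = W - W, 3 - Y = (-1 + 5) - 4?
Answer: ¾ ≈ 0.75000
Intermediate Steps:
R(S, w) = 3*w/4
Y = 3 (Y = 3 - ((-1 + 5) - 4) = 3 - (4 - 4) = 3 - 1*0 = 3 + 0 = 3)
U(b, W) = 0
j = 4 (j = (-3 - 1*(-1))² = (-3 + 1)² = (-2)² = 4)
U(Y, 8)*j + R(-2, 1) = 0*4 + (¾)*1 = 0 + ¾ = ¾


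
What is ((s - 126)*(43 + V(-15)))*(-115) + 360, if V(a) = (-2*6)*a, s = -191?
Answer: 8129825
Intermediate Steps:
V(a) = -12*a
((s - 126)*(43 + V(-15)))*(-115) + 360 = ((-191 - 126)*(43 - 12*(-15)))*(-115) + 360 = -317*(43 + 180)*(-115) + 360 = -317*223*(-115) + 360 = -70691*(-115) + 360 = 8129465 + 360 = 8129825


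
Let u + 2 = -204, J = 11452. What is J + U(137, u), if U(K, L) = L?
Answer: 11246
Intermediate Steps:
u = -206 (u = -2 - 204 = -206)
J + U(137, u) = 11452 - 206 = 11246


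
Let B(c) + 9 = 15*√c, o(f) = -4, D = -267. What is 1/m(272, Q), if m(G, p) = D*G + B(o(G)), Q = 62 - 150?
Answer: -24211/1758517863 - 10*I/1758517863 ≈ -1.3768e-5 - 5.6866e-9*I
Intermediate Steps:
B(c) = -9 + 15*√c
Q = -88
m(G, p) = -9 - 267*G + 30*I (m(G, p) = -267*G + (-9 + 15*√(-4)) = -267*G + (-9 + 15*(2*I)) = -267*G + (-9 + 30*I) = -9 - 267*G + 30*I)
1/m(272, Q) = 1/(-9 - 267*272 + 30*I) = 1/(-9 - 72624 + 30*I) = 1/(-72633 + 30*I) = (-72633 - 30*I)/5275553589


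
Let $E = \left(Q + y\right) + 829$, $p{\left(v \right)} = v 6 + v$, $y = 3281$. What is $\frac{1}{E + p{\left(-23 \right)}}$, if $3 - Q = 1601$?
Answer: $\frac{1}{2351} \approx 0.00042535$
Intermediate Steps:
$Q = -1598$ ($Q = 3 - 1601 = -1598$)
$p{\left(v \right)} = 7 v$ ($p{\left(v \right)} = 6 v + v = 7 v$)
$E = 2512$ ($E = \left(-1598 + 3281\right) + 829 = 1683 + 829 = 2512$)
$\frac{1}{E + p{\left(-23 \right)}} = \frac{1}{2512 + 7 \left(-23\right)} = \frac{1}{2512 - 161} = \frac{1}{2351}$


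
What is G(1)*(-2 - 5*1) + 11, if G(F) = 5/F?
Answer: -24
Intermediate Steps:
G(1)*(-2 - 5*1) + 11 = (5/1)*(-2 - 5*1) + 11 = (5*1)*(-2 - 5) + 11 = 5*(-7) + 11 = -35 + 11 = -24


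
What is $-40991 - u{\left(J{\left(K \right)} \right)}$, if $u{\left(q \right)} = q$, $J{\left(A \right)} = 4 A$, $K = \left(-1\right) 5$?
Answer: $-40971$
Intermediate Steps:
$K = -5$
$-40991 - u{\left(J{\left(K \right)} \right)} = -40991 - 4 \left(-5\right) = -40991 - -20 = -40991 + 20 = -40971$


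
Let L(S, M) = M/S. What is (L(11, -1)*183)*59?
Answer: -10797/11 ≈ -981.54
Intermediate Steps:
(L(11, -1)*183)*59 = (-1/11*183)*59 = (-1*1/11*183)*59 = -1/11*183*59 = -183/11*59 = -10797/11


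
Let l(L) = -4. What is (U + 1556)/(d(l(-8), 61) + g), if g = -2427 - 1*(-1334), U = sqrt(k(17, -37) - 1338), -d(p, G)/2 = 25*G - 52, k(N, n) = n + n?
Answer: -1556/4039 - 2*I*sqrt(353)/4039 ≈ -0.38524 - 0.0093034*I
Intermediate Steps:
k(N, n) = 2*n
d(p, G) = 104 - 50*G (d(p, G) = -2*(25*G - 52) = -2*(-52 + 25*G) = 104 - 50*G)
U = 2*I*sqrt(353) (U = sqrt(2*(-37) - 1338) = sqrt(-74 - 1338) = sqrt(-1412) = 2*I*sqrt(353) ≈ 37.577*I)
g = -1093 (g = -2427 + 1334 = -1093)
(U + 1556)/(d(l(-8), 61) + g) = (2*I*sqrt(353) + 1556)/((104 - 50*61) - 1093) = (1556 + 2*I*sqrt(353))/((104 - 3050) - 1093) = (1556 + 2*I*sqrt(353))/(-2946 - 1093) = (1556 + 2*I*sqrt(353))/(-4039) = (1556 + 2*I*sqrt(353))*(-1/4039) = -1556/4039 - 2*I*sqrt(353)/4039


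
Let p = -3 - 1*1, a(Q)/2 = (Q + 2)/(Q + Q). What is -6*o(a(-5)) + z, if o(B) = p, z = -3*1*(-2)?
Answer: 30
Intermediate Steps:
a(Q) = (2 + Q)/Q (a(Q) = 2*((Q + 2)/(Q + Q)) = 2*((2 + Q)/((2*Q))) = 2*((2 + Q)*(1/(2*Q))) = 2*((2 + Q)/(2*Q)) = (2 + Q)/Q)
z = 6 (z = -3*(-2) = 6)
p = -4 (p = -3 - 1 = -4)
o(B) = -4
-6*o(a(-5)) + z = -6*(-4) + 6 = 24 + 6 = 30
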